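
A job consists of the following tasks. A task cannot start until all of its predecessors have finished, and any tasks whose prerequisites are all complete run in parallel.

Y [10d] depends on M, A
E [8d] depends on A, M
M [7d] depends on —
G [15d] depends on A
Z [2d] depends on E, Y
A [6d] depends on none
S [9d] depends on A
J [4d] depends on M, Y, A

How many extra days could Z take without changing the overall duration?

The longest chain is A→G = 6+15 = 21; overall finish 21 days.
Longest path through Z: 19 days (earliest finish 19, latest finish 21).
Slack of Z = 19 − 17 = 2 days.

2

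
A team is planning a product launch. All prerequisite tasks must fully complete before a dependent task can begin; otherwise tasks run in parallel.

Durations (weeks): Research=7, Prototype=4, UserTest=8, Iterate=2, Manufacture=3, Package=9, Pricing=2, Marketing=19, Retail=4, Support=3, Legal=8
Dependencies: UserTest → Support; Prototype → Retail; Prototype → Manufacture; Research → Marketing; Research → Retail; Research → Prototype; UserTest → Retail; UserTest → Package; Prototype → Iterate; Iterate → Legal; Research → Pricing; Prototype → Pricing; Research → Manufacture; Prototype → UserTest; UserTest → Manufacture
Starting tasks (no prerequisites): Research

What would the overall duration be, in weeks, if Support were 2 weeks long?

28

As given, the longest chain is Research→Prototype→UserTest→Package = 7+4+8+9 = 28, so the finish is 28 weeks.
Support is off the critical path — its longest chain is 22 weeks, giving 6 of slack.
The critical path is still Research→Prototype→UserTest→Package; finish is now 28 weeks.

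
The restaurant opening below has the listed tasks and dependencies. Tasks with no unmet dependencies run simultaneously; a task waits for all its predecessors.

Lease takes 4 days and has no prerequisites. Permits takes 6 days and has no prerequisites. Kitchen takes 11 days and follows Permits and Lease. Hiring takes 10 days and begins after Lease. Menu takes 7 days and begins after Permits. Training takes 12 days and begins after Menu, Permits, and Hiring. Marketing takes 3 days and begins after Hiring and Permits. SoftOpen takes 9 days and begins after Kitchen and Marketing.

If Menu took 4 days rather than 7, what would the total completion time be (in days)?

Critical path before the change: Lease→Hiring→Training = 4+10+12 = 26 giving 26 days.
Menu is off the critical path — its longest chain is 25 days, giving 1 of slack.
The critical path is still Lease→Hiring→Training; finish is now 26 days.

26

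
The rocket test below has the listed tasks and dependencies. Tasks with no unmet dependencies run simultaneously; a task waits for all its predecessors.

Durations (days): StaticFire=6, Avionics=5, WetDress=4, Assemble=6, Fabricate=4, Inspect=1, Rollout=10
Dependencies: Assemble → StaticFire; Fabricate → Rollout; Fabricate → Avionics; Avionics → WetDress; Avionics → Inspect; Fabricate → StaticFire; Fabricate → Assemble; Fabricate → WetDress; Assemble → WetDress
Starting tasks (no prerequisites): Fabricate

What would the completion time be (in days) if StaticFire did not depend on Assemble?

Before: longest chain Fabricate→Assemble→StaticFire = 4+6+6 = 16, finish 16.
Without Assemble→StaticFire, StaticFire's earliest start moves from 10 to 4.
New critical path: Fabricate→Assemble→WetDress = 4+6+4 = 14 ⇒ 14 days.

14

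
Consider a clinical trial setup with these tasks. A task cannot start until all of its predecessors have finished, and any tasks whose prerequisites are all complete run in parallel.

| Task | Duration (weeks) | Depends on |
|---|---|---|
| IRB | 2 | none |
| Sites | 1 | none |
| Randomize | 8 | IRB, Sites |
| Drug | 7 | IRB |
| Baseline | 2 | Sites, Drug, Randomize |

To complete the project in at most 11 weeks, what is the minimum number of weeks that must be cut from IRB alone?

Current finish: 12 weeks; target: 11.
IRB is on every critical path, so each week cut from IRB cuts the finish by one (this holds down to a finish of 11).
Need 12 − 11 = 1 week off IRB → IRB becomes 1 week, finish becomes 11.

1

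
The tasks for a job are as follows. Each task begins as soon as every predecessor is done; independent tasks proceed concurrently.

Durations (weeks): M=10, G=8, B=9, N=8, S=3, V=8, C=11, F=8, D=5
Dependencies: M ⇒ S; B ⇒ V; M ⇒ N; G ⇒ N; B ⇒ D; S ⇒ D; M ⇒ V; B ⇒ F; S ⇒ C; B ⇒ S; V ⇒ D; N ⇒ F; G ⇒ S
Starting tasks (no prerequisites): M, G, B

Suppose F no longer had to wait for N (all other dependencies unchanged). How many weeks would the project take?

With the dependency in place, M→N→F = 10+8+8 = 26 sets the finish at 26 weeks.
Without N→F, F's earliest start moves from 18 to 9.
After: M→S→C = 10+3+11 = 24 → 24 weeks.

24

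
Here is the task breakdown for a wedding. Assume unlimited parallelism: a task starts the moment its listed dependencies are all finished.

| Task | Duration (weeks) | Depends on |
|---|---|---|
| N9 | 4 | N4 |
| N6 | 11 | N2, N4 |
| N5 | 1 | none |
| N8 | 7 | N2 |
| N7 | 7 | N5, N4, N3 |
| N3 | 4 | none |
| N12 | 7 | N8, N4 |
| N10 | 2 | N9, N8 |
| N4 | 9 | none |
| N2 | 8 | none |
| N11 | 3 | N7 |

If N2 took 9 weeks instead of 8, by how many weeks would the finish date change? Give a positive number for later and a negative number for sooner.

The binding path is N2→N8→N12 = 8+7+7 = 22; finish at 22 weeks.
Since N2 is critical, the +1 change carries straight to that chain (now 23 weeks).
The critical path is still N2→N8→N12; finish is now 23 weeks.
Change in finish: 23 − 22 = +1 weeks.

1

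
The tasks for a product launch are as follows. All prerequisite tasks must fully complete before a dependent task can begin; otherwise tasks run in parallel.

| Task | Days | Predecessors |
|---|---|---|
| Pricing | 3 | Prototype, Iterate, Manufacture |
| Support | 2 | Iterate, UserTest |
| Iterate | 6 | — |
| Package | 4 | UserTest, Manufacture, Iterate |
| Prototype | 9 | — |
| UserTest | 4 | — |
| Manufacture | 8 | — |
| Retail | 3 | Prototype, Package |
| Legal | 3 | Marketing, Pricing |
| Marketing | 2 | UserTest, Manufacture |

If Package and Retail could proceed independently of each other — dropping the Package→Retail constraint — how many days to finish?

Original critical path: Prototype→Pricing→Legal = 9+3+3 = 15 ⇒ 15 days.
Without Package→Retail, Retail's earliest start moves from 12 to 9.
After: Prototype→Pricing→Legal = 9+3+3 = 15 → 15 days.

15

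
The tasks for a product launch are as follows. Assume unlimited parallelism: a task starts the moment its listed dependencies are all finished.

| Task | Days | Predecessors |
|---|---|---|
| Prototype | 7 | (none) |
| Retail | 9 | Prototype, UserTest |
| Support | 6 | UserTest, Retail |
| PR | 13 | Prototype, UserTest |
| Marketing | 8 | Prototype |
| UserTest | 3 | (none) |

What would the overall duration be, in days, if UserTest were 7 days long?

As given, the longest chain is Prototype→Retail→Support = 7+9+6 = 22, so the finish is 22 days.
UserTest has 4 days of float (longest path through it is 18).
That remains the longest chain; total 22 days.

22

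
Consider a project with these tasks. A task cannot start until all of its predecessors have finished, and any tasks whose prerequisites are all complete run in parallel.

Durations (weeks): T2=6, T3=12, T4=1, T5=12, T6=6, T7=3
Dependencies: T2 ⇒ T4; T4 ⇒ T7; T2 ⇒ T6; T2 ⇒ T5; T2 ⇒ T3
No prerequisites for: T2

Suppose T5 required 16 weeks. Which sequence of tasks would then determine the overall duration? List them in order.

T2, T5

The binding path is T2→T5 = 6+12 = 18; finish at 18 weeks.
Since T5 is critical, the +4 change carries straight to that chain (now 22 weeks).
The critical path is still T2→T5; finish is now 22 weeks.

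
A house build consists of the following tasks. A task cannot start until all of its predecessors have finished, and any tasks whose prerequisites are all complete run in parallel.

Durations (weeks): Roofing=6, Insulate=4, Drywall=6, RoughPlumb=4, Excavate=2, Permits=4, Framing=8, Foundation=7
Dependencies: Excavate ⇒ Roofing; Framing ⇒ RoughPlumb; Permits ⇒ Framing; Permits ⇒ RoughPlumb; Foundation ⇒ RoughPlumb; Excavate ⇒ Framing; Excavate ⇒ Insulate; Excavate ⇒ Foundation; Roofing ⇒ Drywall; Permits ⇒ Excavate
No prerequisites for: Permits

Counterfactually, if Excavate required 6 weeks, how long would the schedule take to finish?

Baseline: Permits→Excavate→Framing→RoughPlumb = 4+2+8+4 = 18 → 18 weeks.
Excavate lies on that path, so at 6 weeks the path becomes 22 weeks.
No other chain overtakes it, so the finish is 22 weeks.

22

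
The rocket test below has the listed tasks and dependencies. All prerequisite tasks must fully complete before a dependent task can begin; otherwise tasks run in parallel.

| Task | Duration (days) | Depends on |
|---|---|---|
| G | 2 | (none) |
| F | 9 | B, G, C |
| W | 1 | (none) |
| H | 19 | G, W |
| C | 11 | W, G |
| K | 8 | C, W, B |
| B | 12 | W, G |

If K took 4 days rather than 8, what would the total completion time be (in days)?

23

Actual critical path: G→B→F = 2+12+9 = 23 ⇒ 23 days.
K has 1 day of float (longest path through it is 22).
That remains the longest chain; total 23 days.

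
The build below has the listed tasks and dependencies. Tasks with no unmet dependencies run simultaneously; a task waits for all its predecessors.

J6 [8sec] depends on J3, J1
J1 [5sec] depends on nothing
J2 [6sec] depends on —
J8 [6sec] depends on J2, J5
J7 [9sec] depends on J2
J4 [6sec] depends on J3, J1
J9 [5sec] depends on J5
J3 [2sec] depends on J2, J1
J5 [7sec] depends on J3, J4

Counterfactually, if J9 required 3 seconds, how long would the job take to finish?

27

Baseline: J2→J3→J4→J5→J8 = 6+2+6+7+6 = 27 → 27 seconds.
J9 has 1 second of float (longest path through it is 26).
That remains the longest chain; total 27 seconds.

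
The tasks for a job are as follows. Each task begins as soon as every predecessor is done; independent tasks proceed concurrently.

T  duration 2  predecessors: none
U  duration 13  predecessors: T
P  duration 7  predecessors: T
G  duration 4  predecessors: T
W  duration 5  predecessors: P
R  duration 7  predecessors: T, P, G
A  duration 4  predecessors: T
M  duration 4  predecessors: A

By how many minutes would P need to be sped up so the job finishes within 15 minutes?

Current finish: 16 minutes; target: 15.
P is on every critical path, so each minute cut from P cuts the finish by one (this holds down to a finish of 15).
Need 16 − 15 = 1 minute off P → P becomes 6 minutes, finish becomes 15.

1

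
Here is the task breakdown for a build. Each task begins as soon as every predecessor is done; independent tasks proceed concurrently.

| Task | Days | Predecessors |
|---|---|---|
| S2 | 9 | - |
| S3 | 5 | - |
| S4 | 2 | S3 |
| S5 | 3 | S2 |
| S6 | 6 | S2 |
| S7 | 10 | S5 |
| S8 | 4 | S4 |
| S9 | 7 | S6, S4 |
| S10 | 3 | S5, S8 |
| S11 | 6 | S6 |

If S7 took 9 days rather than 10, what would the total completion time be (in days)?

22

As given, the longest chain is S2→S5→S7 = 9+3+10 = 22, so the finish is 22 days.
Since S7 is critical, the -1 change carries straight to that chain (now 21 days).
The binding chain switches to S2→S6→S9 = 9+6+7 = 22; finish 22 days.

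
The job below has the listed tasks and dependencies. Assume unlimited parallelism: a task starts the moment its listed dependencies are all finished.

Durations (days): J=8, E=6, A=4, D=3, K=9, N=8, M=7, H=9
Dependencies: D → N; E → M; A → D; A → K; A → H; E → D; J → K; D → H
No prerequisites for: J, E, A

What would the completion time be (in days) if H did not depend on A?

With the dependency in place, E→D→H = 6+3+9 = 18 sets the finish at 18 days.
Dropping A→H doesn't change H's earliest start (9); another predecessor still binds.
New critical path: E→D→H = 6+3+9 = 18 ⇒ 18 days.

18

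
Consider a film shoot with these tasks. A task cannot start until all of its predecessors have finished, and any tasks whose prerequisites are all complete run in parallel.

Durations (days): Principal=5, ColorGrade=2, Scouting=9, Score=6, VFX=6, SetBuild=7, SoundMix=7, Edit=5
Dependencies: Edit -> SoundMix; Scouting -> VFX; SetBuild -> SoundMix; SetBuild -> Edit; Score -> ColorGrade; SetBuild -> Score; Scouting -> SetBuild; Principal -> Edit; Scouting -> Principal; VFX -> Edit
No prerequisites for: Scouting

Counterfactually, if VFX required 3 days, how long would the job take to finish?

28

As given, the longest chain is Scouting→SetBuild→Edit→SoundMix = 9+7+5+7 = 28, so the finish is 28 days.
VFX has 1 day of float (longest path through it is 27).
No other chain overtakes it, so the finish is 28 days.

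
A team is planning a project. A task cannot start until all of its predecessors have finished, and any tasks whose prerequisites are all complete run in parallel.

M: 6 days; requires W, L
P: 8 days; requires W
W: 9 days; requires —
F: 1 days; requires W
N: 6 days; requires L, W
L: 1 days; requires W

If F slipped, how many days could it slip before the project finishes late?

7

Critical path: W→P = 9+8 = 17, so the finish is 17 days.
The longest chain containing F totals 10 days.
Float = 17 − 10 = 7.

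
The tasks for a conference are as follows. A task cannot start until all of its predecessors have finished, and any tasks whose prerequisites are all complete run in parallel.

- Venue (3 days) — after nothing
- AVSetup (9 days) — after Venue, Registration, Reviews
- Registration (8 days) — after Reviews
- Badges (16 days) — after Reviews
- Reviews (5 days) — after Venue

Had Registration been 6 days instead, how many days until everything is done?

Baseline: Venue→Reviews→Registration→AVSetup = 3+5+8+9 = 25 → 25 days.
Registration is on the critical path; changing it to 6 makes that path 23 days.
New critical path: Venue→Reviews→Badges = 3+5+16 = 24 ⇒ 24 days.

24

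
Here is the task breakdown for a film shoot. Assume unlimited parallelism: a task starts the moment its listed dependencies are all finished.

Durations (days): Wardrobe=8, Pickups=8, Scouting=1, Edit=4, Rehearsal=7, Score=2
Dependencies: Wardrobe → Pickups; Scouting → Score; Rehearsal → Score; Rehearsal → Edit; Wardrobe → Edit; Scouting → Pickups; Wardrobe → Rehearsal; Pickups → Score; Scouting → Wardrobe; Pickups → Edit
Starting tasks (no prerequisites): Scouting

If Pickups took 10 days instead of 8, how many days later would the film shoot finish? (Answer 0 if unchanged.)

2

The binding path is Scouting→Wardrobe→Pickups→Edit = 1+8+8+4 = 21; finish at 21 days.
Since Pickups is critical, the +2 change carries straight to that chain (now 23 days).
No other chain overtakes it, so the finish is 23 days.
Change in finish: 23 − 21 = +2 days.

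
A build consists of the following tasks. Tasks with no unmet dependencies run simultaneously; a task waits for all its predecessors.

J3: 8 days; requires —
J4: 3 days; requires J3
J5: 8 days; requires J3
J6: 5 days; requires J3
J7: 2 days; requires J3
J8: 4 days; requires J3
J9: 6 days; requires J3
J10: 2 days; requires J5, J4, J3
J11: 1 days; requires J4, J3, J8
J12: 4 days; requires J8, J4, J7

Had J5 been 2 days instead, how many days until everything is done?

16

Actual critical path: J3→J5→J10 = 8+8+2 = 18 ⇒ 18 days.
Since J5 is critical, the -6 change carries straight to that chain (now 12 days).
Now J3→J8→J12 = 8+4+4 = 16 is longest, so the finish becomes 16 days.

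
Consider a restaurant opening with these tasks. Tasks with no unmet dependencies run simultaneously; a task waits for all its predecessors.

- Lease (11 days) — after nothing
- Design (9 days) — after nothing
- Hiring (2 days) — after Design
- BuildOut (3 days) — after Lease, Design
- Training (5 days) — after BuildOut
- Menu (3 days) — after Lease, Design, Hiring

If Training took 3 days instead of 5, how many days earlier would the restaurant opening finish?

Baseline: Lease→BuildOut→Training = 11+3+5 = 19 → 19 days.
Training lies on that path, so at 3 days the path becomes 17 days.
No other chain overtakes it, so the finish is 17 days.
Change in finish: 17 − 19 = -2 days.

2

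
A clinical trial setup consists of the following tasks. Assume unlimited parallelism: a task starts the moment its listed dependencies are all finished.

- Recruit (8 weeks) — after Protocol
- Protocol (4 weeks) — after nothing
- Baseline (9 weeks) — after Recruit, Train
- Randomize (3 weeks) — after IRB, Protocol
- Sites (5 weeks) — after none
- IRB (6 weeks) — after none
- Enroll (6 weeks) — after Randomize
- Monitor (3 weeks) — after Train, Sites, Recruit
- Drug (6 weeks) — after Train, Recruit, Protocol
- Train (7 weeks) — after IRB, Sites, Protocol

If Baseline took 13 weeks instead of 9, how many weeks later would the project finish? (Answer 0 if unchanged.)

Baseline: IRB→Train→Baseline = 6+7+9 = 22 → 22 weeks.
Baseline is on the critical path; changing it to 13 makes that path 26 weeks.
No other chain overtakes it, so the finish is 26 weeks.
Change in finish: 26 − 22 = +4 weeks.

4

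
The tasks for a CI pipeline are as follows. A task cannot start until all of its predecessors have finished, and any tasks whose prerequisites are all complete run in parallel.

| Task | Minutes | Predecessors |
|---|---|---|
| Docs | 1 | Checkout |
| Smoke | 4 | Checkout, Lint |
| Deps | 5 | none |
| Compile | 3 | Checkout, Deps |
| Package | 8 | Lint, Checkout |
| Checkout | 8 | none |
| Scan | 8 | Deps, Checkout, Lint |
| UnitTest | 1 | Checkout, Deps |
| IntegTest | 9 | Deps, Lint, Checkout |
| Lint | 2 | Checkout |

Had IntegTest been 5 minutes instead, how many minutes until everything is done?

The binding path is Checkout→Lint→IntegTest = 8+2+9 = 19; finish at 19 minutes.
IntegTest lies on that path, so at 5 minutes the path becomes 15 minutes.
Now Checkout→Lint→Package = 8+2+8 = 18 is longest, so the finish becomes 18 minutes.

18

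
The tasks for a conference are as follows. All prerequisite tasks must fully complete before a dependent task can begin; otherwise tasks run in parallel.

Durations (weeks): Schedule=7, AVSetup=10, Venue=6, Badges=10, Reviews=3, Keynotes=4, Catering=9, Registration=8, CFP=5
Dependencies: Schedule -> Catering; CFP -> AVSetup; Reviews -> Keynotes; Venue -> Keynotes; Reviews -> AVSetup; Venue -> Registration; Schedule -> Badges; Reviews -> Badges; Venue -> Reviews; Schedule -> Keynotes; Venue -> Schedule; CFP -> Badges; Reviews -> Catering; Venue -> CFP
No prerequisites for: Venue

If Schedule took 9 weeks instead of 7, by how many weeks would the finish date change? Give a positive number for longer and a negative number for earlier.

Actual critical path: Venue→Schedule→Badges = 6+7+10 = 23 ⇒ 23 weeks.
Schedule is on the critical path; changing it to 9 makes that path 25 weeks.
No other chain overtakes it, so the finish is 25 weeks.
Change in finish: 25 − 23 = +2 weeks.

2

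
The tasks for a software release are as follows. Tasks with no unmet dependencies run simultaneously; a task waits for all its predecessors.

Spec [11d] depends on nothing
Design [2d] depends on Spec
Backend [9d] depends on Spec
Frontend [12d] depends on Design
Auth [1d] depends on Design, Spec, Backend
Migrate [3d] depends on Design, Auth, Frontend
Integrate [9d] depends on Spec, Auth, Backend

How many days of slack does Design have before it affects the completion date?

Critical path: Spec→Backend→Auth→Integrate = 11+9+1+9 = 30, so the finish is 30 days.
Design finishes as early as 13 and must finish by 15.
So Design can slip 15 − 13 = 2 days.

2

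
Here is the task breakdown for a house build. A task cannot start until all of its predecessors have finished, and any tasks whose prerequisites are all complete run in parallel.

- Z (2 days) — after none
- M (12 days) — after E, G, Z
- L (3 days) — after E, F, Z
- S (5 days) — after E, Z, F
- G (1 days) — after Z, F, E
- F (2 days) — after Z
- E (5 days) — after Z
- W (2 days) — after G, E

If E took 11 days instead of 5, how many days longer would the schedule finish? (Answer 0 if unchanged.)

6

The binding path is Z→E→G→M = 2+5+1+12 = 20; finish at 20 days.
E is on the critical path; changing it to 11 makes that path 26 days.
That remains the longest chain; total 26 days.
Change in finish: 26 − 20 = +6 days.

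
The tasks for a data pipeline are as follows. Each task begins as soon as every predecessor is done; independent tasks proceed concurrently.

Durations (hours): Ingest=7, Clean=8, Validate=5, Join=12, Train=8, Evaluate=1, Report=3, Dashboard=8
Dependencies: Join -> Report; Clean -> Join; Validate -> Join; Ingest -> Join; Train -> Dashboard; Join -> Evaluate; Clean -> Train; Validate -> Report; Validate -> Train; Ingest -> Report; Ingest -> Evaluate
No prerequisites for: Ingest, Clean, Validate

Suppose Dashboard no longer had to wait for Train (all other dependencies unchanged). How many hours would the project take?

Before: longest chain Clean→Train→Dashboard = 8+8+8 = 24, finish 24.
Without Train→Dashboard, Dashboard's earliest start moves from 16 to 0.
New critical path: Clean→Join→Report = 8+12+3 = 23 ⇒ 23 hours.

23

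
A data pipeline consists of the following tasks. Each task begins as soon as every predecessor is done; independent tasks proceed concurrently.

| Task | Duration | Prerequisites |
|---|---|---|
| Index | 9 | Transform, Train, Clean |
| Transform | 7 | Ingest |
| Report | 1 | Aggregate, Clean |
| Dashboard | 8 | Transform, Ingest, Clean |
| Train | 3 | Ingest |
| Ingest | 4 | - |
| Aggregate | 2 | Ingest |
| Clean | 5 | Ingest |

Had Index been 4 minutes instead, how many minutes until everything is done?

The binding path is Ingest→Transform→Index = 4+7+9 = 20; finish at 20 minutes.
Since Index is critical, the -5 change carries straight to that chain (now 15 minutes).
The binding chain switches to Ingest→Transform→Dashboard = 4+7+8 = 19; finish 19 minutes.

19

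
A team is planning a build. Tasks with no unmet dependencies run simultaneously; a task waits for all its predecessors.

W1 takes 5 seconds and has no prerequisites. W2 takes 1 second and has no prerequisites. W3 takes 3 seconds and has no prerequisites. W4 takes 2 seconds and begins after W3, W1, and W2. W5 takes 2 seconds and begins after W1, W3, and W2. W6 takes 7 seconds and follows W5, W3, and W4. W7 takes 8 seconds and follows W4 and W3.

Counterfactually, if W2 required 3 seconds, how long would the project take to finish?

Baseline: W1→W4→W7 = 5+2+8 = 15 → 15 seconds.
The longest path through W2 is only 11 seconds, so W2 has float 4.
That remains the longest chain; total 15 seconds.

15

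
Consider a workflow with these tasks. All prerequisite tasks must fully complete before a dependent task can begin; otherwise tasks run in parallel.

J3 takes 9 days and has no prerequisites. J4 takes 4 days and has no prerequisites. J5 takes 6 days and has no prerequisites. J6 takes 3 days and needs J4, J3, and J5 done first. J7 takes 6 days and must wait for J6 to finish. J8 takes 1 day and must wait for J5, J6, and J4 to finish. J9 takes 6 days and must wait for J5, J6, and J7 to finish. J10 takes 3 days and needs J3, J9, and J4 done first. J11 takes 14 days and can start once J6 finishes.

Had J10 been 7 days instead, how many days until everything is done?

31

Baseline: J3→J6→J7→J9→J10 = 9+3+6+6+3 = 27 → 27 days.
J10 is on the critical path; changing it to 7 makes that path 31 days.
That remains the longest chain; total 31 days.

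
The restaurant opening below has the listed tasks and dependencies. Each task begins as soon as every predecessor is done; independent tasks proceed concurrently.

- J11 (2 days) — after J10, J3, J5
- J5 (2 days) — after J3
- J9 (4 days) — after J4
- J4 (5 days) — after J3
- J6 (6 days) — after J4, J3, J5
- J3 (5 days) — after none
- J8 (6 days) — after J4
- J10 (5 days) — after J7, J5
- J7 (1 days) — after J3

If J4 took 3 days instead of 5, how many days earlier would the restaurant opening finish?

2

Actual critical path: J3→J4→J6 = 5+5+6 = 16 ⇒ 16 days.
Since J4 is critical, the -2 change carries straight to that chain (now 14 days).
No other chain overtakes it, so the finish is 14 days.
Change in finish: 14 − 16 = -2 days.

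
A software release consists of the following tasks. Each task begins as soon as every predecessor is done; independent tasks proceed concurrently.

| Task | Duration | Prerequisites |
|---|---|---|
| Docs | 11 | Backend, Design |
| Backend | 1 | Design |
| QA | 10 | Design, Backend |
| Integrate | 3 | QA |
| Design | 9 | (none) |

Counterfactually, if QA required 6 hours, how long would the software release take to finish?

21

As given, the longest chain is Design→Backend→QA→Integrate = 9+1+10+3 = 23, so the finish is 23 hours.
QA is on the critical path; changing it to 6 makes that path 19 hours.
The binding chain switches to Design→Backend→Docs = 9+1+11 = 21; finish 21 hours.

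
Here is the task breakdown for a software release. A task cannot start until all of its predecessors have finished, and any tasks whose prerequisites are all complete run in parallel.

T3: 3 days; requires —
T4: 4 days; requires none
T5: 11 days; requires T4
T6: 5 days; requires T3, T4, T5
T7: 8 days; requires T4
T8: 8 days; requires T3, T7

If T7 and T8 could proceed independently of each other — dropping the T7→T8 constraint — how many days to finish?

20

Before: longest chain T4→T5→T6 = 4+11+5 = 20, finish 20.
Without T7→T8, T8's earliest start moves from 12 to 3.
The longest chain is now T4→T5→T6 = 4+11+5 = 20, so the project takes 20 days.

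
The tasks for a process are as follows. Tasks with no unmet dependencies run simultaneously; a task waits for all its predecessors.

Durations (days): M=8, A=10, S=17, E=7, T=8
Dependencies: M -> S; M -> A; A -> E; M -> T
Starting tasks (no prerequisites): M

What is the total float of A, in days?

M→A→E = 8+10+7 = 25 sets the makespan at 25 days.
Longest path through A: 25 days (earliest finish 18, latest finish 18).
So A can slip 18 − 18 = 0 days.

0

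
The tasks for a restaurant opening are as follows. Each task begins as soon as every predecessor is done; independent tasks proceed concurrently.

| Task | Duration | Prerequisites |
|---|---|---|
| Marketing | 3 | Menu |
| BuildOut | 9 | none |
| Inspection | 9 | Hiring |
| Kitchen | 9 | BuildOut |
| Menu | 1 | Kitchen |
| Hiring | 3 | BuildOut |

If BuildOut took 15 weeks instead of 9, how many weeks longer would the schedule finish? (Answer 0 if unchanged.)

As given, the longest chain is BuildOut→Kitchen→Menu→Marketing = 9+9+1+3 = 22, so the finish is 22 weeks.
BuildOut is on the critical path; changing it to 15 makes that path 28 weeks.
That remains the longest chain; total 28 weeks.
Change in finish: 28 − 22 = +6 weeks.

6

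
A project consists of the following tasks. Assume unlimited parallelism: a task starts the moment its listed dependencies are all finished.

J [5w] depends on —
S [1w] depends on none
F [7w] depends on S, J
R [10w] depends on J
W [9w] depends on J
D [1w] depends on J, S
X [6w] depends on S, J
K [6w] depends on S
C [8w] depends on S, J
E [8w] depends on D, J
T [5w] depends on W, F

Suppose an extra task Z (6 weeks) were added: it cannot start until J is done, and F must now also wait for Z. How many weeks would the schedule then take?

23

Originally the schedule takes 19 weeks.
With Z inserted, F now waits for max(S, J, Z).
New critical path: J→Z→F→T = 5+6+7+5 = 23 ⇒ 23 weeks.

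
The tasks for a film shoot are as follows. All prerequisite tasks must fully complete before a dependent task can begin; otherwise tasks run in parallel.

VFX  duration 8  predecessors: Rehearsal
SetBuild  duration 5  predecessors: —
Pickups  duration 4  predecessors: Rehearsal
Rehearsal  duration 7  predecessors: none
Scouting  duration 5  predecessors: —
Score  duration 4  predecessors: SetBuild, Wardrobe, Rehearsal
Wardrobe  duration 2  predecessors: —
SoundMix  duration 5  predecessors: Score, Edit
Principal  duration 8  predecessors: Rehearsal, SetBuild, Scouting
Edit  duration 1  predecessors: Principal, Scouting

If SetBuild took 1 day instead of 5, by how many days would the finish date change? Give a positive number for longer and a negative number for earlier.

As given, the longest chain is Rehearsal→Principal→Edit→SoundMix = 7+8+1+5 = 21, so the finish is 21 days.
SetBuild has 2 days of float (longest path through it is 19).
The critical path is still Rehearsal→Principal→Edit→SoundMix; finish is now 21 days.
Change in finish: 21 − 21 = +0 days.

0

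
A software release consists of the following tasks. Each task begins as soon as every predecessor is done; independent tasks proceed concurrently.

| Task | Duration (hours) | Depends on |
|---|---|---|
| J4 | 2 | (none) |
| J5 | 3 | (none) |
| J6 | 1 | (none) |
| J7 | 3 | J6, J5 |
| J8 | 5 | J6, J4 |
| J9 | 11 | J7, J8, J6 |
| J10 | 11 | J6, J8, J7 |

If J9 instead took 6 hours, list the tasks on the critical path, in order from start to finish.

As given, the longest chain is J4→J8→J9 = 2+5+11 = 18, so the finish is 18 hours.
Since J9 is critical, the -5 change carries straight to that chain (now 13 hours).
New critical path: J4→J8→J10 = 2+5+11 = 18 ⇒ 18 hours.

J4, J8, J10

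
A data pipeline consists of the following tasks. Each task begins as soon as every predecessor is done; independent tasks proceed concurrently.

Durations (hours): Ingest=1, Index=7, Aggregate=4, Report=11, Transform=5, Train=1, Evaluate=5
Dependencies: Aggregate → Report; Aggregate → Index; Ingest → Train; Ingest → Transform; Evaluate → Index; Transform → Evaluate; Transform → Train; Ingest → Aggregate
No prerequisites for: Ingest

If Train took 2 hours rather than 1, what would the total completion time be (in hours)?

18

Baseline: Ingest→Transform→Evaluate→Index = 1+5+5+7 = 18 → 18 hours.
The longest path through Train is only 7 hours, so Train has float 11.
The critical path is still Ingest→Transform→Evaluate→Index; finish is now 18 hours.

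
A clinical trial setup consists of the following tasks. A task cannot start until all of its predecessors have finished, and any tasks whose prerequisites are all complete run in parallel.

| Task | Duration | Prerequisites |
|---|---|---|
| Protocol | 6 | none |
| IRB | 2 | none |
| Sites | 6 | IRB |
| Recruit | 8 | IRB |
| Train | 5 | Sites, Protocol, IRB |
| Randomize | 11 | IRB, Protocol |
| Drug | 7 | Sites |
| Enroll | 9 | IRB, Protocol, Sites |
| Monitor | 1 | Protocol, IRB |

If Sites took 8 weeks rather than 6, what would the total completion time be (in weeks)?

The binding path is IRB→Sites→Enroll = 2+6+9 = 17; finish at 17 weeks.
Sites is on the critical path; changing it to 8 makes that path 19 weeks.
The critical path is still IRB→Sites→Enroll; finish is now 19 weeks.

19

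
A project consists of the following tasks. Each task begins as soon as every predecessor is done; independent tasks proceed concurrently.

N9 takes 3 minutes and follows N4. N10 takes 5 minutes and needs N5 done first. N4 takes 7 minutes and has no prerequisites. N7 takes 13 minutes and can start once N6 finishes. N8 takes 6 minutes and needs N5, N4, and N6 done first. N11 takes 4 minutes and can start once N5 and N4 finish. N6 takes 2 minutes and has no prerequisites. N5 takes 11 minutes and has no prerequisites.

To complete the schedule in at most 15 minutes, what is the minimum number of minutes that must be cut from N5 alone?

Current finish: 17 minutes; target: 15.
N5 is on every critical path, so each minute cut from N5 cuts the finish by one (this holds down to a finish of 15).
Need 17 − 15 = 2 minutes off N5 → N5 becomes 9 minutes, finish becomes 15.

2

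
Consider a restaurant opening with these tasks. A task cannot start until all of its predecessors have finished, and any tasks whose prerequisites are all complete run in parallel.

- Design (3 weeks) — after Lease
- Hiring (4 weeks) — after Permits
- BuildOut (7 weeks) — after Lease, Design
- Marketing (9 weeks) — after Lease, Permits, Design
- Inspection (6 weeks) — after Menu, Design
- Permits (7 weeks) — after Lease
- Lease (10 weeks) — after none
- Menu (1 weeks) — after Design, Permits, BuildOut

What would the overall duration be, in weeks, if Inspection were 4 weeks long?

Actual critical path: Lease→Design→BuildOut→Menu→Inspection = 10+3+7+1+6 = 27 ⇒ 27 weeks.
Inspection is on the critical path; changing it to 4 makes that path 25 weeks.
Now Lease→Permits→Marketing = 10+7+9 = 26 is longest, so the finish becomes 26 weeks.

26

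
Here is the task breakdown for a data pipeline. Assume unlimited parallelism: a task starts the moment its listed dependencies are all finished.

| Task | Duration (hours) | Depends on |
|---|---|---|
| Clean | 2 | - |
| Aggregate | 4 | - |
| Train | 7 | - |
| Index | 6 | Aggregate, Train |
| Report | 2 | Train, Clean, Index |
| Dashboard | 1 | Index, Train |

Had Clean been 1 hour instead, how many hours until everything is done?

15

The binding path is Train→Index→Report = 7+6+2 = 15; finish at 15 hours.
Clean is off the critical path — its longest chain is 4 hours, giving 11 of slack.
The critical path is still Train→Index→Report; finish is now 15 hours.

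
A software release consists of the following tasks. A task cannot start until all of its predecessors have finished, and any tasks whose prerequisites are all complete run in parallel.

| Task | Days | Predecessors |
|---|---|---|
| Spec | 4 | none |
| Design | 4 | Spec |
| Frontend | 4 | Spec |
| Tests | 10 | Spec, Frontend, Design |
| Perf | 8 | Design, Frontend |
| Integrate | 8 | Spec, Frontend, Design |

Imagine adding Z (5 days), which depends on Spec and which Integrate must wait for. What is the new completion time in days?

Originally the schedule takes 18 days.
With Z inserted, Integrate now waits for max(Spec, Frontend, Design, Z).
New critical path: Spec→Design→Tests = 4+4+10 = 18 ⇒ 18 days.

18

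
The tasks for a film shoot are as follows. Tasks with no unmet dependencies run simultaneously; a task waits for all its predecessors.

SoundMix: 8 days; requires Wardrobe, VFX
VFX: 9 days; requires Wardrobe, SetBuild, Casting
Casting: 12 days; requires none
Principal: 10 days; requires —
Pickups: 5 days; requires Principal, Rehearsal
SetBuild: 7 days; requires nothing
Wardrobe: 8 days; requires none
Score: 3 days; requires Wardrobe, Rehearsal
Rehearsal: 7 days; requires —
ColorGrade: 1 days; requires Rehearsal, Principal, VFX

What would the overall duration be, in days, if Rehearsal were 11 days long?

29

As given, the longest chain is Casting→VFX→SoundMix = 12+9+8 = 29, so the finish is 29 days.
The longest path through Rehearsal is only 12 days, so Rehearsal has float 17.
The critical path is still Casting→VFX→SoundMix; finish is now 29 days.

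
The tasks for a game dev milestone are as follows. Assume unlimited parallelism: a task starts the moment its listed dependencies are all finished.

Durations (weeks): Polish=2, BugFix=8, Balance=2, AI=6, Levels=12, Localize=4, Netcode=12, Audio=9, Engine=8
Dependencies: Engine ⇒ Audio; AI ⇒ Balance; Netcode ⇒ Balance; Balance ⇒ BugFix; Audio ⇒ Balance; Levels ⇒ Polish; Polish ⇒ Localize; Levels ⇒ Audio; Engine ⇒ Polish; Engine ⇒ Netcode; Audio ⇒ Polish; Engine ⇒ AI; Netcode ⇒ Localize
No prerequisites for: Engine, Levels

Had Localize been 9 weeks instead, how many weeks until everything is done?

32

Critical path before the change: Levels→Audio→Balance→BugFix = 12+9+2+8 = 31 giving 31 weeks.
Localize has 4 weeks of float (longest path through it is 27).
New critical path: Levels→Audio→Polish→Localize = 12+9+2+9 = 32 ⇒ 32 weeks.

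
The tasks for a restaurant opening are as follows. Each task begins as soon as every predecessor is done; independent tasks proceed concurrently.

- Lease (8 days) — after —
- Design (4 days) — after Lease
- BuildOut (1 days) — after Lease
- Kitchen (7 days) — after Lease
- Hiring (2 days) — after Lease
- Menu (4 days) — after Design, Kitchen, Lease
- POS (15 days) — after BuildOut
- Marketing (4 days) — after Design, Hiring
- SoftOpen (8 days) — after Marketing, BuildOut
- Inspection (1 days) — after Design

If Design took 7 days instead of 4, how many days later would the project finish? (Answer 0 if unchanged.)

As given, the longest chain is Lease→Design→Marketing→SoftOpen = 8+4+4+8 = 24, so the finish is 24 days.
Design is on the critical path; changing it to 7 makes that path 27 days.
The critical path is still Lease→Design→Marketing→SoftOpen; finish is now 27 days.
Change in finish: 27 − 24 = +3 days.

3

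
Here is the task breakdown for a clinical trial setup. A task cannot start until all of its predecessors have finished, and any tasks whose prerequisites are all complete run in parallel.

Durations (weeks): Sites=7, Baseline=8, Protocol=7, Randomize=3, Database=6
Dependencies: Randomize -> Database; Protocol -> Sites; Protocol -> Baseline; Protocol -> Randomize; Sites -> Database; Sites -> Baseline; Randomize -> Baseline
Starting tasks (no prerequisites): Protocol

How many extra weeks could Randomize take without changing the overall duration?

Protocol→Sites→Baseline = 7+7+8 = 22 sets the makespan at 22 weeks.
The longest chain containing Randomize totals 18 weeks.
Slack of Randomize = 11 − 7 = 4 weeks.

4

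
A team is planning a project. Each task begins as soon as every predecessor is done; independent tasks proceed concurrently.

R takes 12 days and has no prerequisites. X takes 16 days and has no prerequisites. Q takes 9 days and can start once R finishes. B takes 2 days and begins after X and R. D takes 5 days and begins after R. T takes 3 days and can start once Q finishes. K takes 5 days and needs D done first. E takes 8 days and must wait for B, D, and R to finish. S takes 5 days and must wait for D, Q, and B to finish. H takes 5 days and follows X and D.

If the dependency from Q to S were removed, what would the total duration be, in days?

Original critical path: R→Q→S = 12+9+5 = 26 ⇒ 26 days.
Without Q→S, S's earliest start moves from 21 to 18.
The longest chain is now X→B→E = 16+2+8 = 26, so the schedule takes 26 days.

26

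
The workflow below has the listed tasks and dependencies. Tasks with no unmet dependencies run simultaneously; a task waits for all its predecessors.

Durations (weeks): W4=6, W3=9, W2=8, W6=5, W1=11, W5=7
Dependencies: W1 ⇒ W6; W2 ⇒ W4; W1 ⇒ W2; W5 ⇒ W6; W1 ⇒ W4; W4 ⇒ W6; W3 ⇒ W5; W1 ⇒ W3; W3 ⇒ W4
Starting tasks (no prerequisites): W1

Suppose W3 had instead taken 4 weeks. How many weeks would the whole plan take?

30

Actual critical path: W1→W3→W5→W6 = 11+9+7+5 = 32 ⇒ 32 weeks.
W3 is on the critical path; changing it to 4 makes that path 27 weeks.
New critical path: W1→W2→W4→W6 = 11+8+6+5 = 30 ⇒ 30 weeks.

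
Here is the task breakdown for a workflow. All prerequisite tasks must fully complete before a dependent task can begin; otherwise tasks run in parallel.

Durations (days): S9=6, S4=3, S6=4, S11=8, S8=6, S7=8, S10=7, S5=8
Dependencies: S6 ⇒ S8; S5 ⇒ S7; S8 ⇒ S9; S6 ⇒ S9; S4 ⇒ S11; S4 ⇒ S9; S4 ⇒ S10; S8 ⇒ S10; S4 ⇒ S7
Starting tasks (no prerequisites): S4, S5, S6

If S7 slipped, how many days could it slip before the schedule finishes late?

S6→S8→S10 = 4+6+7 = 17 sets the makespan at 17 days.
S7 finishes as early as 16 and must finish by 17.
So S7 can slip 17 − 16 = 1 day.

1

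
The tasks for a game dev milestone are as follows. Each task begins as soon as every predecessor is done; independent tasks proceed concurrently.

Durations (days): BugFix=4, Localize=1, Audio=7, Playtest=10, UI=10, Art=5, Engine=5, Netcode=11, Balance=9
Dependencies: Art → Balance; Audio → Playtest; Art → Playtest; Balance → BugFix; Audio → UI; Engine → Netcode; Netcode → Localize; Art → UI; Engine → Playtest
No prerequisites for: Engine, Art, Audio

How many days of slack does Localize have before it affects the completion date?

1

Critical path: Art→Balance→BugFix = 5+9+4 = 18, so the finish is 18 days.
The longest chain containing Localize totals 17 days.
So Localize can slip 18 − 17 = 1 day.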